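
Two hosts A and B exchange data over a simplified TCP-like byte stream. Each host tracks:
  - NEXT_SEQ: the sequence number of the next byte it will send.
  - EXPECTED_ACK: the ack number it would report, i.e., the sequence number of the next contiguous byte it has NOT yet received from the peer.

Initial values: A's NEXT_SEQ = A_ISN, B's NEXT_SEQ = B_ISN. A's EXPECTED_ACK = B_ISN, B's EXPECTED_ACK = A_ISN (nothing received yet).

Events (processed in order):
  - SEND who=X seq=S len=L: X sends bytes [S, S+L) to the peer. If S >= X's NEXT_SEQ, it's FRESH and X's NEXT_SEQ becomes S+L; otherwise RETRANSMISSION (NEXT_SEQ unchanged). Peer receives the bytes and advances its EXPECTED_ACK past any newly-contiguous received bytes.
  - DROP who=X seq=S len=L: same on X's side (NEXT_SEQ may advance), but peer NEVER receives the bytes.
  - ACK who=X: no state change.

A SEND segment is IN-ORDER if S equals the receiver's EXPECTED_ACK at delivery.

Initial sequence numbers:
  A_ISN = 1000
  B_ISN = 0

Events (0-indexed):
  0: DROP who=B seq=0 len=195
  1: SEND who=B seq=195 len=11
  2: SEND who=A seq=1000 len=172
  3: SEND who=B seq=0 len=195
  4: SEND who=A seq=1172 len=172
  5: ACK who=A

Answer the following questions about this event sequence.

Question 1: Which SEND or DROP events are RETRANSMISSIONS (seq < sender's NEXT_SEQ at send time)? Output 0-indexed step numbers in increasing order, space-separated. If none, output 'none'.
Answer: 3

Derivation:
Step 0: DROP seq=0 -> fresh
Step 1: SEND seq=195 -> fresh
Step 2: SEND seq=1000 -> fresh
Step 3: SEND seq=0 -> retransmit
Step 4: SEND seq=1172 -> fresh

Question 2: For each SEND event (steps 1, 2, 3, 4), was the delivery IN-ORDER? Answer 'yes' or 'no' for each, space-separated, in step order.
Step 1: SEND seq=195 -> out-of-order
Step 2: SEND seq=1000 -> in-order
Step 3: SEND seq=0 -> in-order
Step 4: SEND seq=1172 -> in-order

Answer: no yes yes yes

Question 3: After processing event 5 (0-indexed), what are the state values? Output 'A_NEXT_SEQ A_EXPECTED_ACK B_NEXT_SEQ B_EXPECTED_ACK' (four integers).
After event 0: A_seq=1000 A_ack=0 B_seq=195 B_ack=1000
After event 1: A_seq=1000 A_ack=0 B_seq=206 B_ack=1000
After event 2: A_seq=1172 A_ack=0 B_seq=206 B_ack=1172
After event 3: A_seq=1172 A_ack=206 B_seq=206 B_ack=1172
After event 4: A_seq=1344 A_ack=206 B_seq=206 B_ack=1344
After event 5: A_seq=1344 A_ack=206 B_seq=206 B_ack=1344

1344 206 206 1344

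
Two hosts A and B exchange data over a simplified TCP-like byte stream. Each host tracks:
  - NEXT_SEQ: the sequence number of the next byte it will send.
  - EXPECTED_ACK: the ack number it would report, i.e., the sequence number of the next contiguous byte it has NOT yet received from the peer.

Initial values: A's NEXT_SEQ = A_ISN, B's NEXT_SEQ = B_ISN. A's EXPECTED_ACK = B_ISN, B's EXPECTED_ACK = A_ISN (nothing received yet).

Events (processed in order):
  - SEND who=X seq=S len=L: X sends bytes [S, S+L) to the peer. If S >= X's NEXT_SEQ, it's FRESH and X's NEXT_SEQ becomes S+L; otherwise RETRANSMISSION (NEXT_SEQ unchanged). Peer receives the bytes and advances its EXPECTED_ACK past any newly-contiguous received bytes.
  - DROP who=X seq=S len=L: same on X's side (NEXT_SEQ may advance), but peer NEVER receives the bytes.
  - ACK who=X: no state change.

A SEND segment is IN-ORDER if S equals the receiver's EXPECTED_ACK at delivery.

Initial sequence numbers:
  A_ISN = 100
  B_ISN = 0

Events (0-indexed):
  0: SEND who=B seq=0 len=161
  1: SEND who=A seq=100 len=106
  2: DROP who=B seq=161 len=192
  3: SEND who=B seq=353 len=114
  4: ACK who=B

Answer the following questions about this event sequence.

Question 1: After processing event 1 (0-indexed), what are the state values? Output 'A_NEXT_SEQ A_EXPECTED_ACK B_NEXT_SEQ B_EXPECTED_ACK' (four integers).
After event 0: A_seq=100 A_ack=161 B_seq=161 B_ack=100
After event 1: A_seq=206 A_ack=161 B_seq=161 B_ack=206

206 161 161 206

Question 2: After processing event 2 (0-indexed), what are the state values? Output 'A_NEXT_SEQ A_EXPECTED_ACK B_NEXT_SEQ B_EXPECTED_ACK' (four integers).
After event 0: A_seq=100 A_ack=161 B_seq=161 B_ack=100
After event 1: A_seq=206 A_ack=161 B_seq=161 B_ack=206
After event 2: A_seq=206 A_ack=161 B_seq=353 B_ack=206

206 161 353 206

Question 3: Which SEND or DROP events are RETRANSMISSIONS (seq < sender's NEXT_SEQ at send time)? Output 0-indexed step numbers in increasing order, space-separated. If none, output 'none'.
Step 0: SEND seq=0 -> fresh
Step 1: SEND seq=100 -> fresh
Step 2: DROP seq=161 -> fresh
Step 3: SEND seq=353 -> fresh

Answer: none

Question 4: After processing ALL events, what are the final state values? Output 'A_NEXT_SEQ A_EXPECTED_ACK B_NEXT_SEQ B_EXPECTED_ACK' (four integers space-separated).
After event 0: A_seq=100 A_ack=161 B_seq=161 B_ack=100
After event 1: A_seq=206 A_ack=161 B_seq=161 B_ack=206
After event 2: A_seq=206 A_ack=161 B_seq=353 B_ack=206
After event 3: A_seq=206 A_ack=161 B_seq=467 B_ack=206
After event 4: A_seq=206 A_ack=161 B_seq=467 B_ack=206

Answer: 206 161 467 206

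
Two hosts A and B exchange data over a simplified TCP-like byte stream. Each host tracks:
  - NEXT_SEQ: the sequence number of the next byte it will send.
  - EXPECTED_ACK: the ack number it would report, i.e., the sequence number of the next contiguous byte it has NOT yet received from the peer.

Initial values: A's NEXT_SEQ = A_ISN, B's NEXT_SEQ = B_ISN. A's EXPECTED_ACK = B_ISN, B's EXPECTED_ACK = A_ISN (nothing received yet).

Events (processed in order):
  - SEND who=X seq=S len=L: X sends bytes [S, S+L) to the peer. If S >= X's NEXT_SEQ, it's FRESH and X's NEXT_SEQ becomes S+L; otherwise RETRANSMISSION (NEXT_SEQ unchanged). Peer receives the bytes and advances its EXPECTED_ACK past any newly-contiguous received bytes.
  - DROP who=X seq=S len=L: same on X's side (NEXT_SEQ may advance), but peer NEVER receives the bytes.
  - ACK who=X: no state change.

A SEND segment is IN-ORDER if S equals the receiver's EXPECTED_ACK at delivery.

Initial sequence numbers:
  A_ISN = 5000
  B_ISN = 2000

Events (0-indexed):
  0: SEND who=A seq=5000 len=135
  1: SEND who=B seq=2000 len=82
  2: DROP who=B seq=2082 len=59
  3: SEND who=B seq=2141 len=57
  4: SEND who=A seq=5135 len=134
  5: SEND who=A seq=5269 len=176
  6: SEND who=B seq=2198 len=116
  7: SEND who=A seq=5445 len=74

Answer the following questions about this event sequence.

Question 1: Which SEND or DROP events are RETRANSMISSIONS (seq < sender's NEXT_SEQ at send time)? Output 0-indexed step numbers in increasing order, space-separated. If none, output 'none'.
Step 0: SEND seq=5000 -> fresh
Step 1: SEND seq=2000 -> fresh
Step 2: DROP seq=2082 -> fresh
Step 3: SEND seq=2141 -> fresh
Step 4: SEND seq=5135 -> fresh
Step 5: SEND seq=5269 -> fresh
Step 6: SEND seq=2198 -> fresh
Step 7: SEND seq=5445 -> fresh

Answer: none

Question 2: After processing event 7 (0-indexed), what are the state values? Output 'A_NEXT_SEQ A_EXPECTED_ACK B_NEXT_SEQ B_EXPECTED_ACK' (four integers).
After event 0: A_seq=5135 A_ack=2000 B_seq=2000 B_ack=5135
After event 1: A_seq=5135 A_ack=2082 B_seq=2082 B_ack=5135
After event 2: A_seq=5135 A_ack=2082 B_seq=2141 B_ack=5135
After event 3: A_seq=5135 A_ack=2082 B_seq=2198 B_ack=5135
After event 4: A_seq=5269 A_ack=2082 B_seq=2198 B_ack=5269
After event 5: A_seq=5445 A_ack=2082 B_seq=2198 B_ack=5445
After event 6: A_seq=5445 A_ack=2082 B_seq=2314 B_ack=5445
After event 7: A_seq=5519 A_ack=2082 B_seq=2314 B_ack=5519

5519 2082 2314 5519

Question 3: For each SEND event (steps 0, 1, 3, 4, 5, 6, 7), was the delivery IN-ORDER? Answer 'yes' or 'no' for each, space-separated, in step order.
Step 0: SEND seq=5000 -> in-order
Step 1: SEND seq=2000 -> in-order
Step 3: SEND seq=2141 -> out-of-order
Step 4: SEND seq=5135 -> in-order
Step 5: SEND seq=5269 -> in-order
Step 6: SEND seq=2198 -> out-of-order
Step 7: SEND seq=5445 -> in-order

Answer: yes yes no yes yes no yes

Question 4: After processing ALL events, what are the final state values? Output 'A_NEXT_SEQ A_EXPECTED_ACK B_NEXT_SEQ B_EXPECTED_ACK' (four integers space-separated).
Answer: 5519 2082 2314 5519

Derivation:
After event 0: A_seq=5135 A_ack=2000 B_seq=2000 B_ack=5135
After event 1: A_seq=5135 A_ack=2082 B_seq=2082 B_ack=5135
After event 2: A_seq=5135 A_ack=2082 B_seq=2141 B_ack=5135
After event 3: A_seq=5135 A_ack=2082 B_seq=2198 B_ack=5135
After event 4: A_seq=5269 A_ack=2082 B_seq=2198 B_ack=5269
After event 5: A_seq=5445 A_ack=2082 B_seq=2198 B_ack=5445
After event 6: A_seq=5445 A_ack=2082 B_seq=2314 B_ack=5445
After event 7: A_seq=5519 A_ack=2082 B_seq=2314 B_ack=5519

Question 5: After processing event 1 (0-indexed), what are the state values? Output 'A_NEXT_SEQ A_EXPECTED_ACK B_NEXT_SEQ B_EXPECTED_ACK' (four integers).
After event 0: A_seq=5135 A_ack=2000 B_seq=2000 B_ack=5135
After event 1: A_seq=5135 A_ack=2082 B_seq=2082 B_ack=5135

5135 2082 2082 5135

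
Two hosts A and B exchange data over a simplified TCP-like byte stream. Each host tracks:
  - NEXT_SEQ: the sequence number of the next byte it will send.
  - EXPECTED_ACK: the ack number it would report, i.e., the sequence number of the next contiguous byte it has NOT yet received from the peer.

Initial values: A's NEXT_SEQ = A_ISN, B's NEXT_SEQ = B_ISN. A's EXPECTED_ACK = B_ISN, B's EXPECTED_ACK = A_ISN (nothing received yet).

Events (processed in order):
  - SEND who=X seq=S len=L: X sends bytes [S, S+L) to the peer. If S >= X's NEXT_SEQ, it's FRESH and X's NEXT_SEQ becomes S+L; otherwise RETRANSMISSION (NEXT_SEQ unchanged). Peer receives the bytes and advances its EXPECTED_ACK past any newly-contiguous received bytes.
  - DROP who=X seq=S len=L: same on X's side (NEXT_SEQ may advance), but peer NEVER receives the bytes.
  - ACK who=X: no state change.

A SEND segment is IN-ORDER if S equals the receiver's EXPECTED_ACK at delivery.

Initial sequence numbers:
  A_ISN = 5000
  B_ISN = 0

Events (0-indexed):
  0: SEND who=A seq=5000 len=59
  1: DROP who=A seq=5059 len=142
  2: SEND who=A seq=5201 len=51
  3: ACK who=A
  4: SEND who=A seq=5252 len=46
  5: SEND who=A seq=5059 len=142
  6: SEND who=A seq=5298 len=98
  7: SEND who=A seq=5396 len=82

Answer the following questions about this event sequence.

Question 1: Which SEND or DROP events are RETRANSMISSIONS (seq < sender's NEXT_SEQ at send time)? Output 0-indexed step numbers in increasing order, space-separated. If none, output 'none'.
Step 0: SEND seq=5000 -> fresh
Step 1: DROP seq=5059 -> fresh
Step 2: SEND seq=5201 -> fresh
Step 4: SEND seq=5252 -> fresh
Step 5: SEND seq=5059 -> retransmit
Step 6: SEND seq=5298 -> fresh
Step 7: SEND seq=5396 -> fresh

Answer: 5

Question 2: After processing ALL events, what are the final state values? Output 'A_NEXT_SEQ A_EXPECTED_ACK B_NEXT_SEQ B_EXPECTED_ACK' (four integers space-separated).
After event 0: A_seq=5059 A_ack=0 B_seq=0 B_ack=5059
After event 1: A_seq=5201 A_ack=0 B_seq=0 B_ack=5059
After event 2: A_seq=5252 A_ack=0 B_seq=0 B_ack=5059
After event 3: A_seq=5252 A_ack=0 B_seq=0 B_ack=5059
After event 4: A_seq=5298 A_ack=0 B_seq=0 B_ack=5059
After event 5: A_seq=5298 A_ack=0 B_seq=0 B_ack=5298
After event 6: A_seq=5396 A_ack=0 B_seq=0 B_ack=5396
After event 7: A_seq=5478 A_ack=0 B_seq=0 B_ack=5478

Answer: 5478 0 0 5478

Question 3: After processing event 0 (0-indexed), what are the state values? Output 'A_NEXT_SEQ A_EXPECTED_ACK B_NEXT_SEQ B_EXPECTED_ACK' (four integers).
After event 0: A_seq=5059 A_ack=0 B_seq=0 B_ack=5059

5059 0 0 5059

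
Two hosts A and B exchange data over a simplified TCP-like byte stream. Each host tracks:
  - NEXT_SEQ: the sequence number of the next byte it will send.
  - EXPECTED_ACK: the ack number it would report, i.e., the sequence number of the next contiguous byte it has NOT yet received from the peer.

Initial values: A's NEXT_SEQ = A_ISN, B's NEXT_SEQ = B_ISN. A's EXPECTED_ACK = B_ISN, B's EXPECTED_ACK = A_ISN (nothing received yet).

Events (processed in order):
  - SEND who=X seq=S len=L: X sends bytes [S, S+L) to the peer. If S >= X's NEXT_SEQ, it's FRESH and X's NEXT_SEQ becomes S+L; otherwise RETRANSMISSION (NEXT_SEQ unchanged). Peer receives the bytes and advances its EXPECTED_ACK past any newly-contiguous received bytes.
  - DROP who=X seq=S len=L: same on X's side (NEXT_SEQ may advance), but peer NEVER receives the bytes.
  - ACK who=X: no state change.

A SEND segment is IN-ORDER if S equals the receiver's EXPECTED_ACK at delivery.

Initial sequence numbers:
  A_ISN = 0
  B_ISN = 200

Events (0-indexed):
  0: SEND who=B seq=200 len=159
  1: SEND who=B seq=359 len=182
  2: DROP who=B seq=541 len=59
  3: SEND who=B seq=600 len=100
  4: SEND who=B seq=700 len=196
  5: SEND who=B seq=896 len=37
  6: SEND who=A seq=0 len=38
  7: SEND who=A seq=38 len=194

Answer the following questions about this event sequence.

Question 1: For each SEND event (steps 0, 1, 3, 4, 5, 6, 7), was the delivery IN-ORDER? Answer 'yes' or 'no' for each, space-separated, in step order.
Answer: yes yes no no no yes yes

Derivation:
Step 0: SEND seq=200 -> in-order
Step 1: SEND seq=359 -> in-order
Step 3: SEND seq=600 -> out-of-order
Step 4: SEND seq=700 -> out-of-order
Step 5: SEND seq=896 -> out-of-order
Step 6: SEND seq=0 -> in-order
Step 7: SEND seq=38 -> in-order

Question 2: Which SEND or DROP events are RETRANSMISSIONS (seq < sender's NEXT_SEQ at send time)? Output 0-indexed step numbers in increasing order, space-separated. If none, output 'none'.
Step 0: SEND seq=200 -> fresh
Step 1: SEND seq=359 -> fresh
Step 2: DROP seq=541 -> fresh
Step 3: SEND seq=600 -> fresh
Step 4: SEND seq=700 -> fresh
Step 5: SEND seq=896 -> fresh
Step 6: SEND seq=0 -> fresh
Step 7: SEND seq=38 -> fresh

Answer: none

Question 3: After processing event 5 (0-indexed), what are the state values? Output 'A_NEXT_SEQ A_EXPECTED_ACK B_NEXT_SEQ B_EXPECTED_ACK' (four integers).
After event 0: A_seq=0 A_ack=359 B_seq=359 B_ack=0
After event 1: A_seq=0 A_ack=541 B_seq=541 B_ack=0
After event 2: A_seq=0 A_ack=541 B_seq=600 B_ack=0
After event 3: A_seq=0 A_ack=541 B_seq=700 B_ack=0
After event 4: A_seq=0 A_ack=541 B_seq=896 B_ack=0
After event 5: A_seq=0 A_ack=541 B_seq=933 B_ack=0

0 541 933 0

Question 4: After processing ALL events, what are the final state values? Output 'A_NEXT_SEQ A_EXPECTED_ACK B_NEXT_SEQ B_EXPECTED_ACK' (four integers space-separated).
After event 0: A_seq=0 A_ack=359 B_seq=359 B_ack=0
After event 1: A_seq=0 A_ack=541 B_seq=541 B_ack=0
After event 2: A_seq=0 A_ack=541 B_seq=600 B_ack=0
After event 3: A_seq=0 A_ack=541 B_seq=700 B_ack=0
After event 4: A_seq=0 A_ack=541 B_seq=896 B_ack=0
After event 5: A_seq=0 A_ack=541 B_seq=933 B_ack=0
After event 6: A_seq=38 A_ack=541 B_seq=933 B_ack=38
After event 7: A_seq=232 A_ack=541 B_seq=933 B_ack=232

Answer: 232 541 933 232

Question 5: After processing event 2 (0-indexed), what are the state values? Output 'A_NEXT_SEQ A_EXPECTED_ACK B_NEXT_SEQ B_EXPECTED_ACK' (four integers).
After event 0: A_seq=0 A_ack=359 B_seq=359 B_ack=0
After event 1: A_seq=0 A_ack=541 B_seq=541 B_ack=0
After event 2: A_seq=0 A_ack=541 B_seq=600 B_ack=0

0 541 600 0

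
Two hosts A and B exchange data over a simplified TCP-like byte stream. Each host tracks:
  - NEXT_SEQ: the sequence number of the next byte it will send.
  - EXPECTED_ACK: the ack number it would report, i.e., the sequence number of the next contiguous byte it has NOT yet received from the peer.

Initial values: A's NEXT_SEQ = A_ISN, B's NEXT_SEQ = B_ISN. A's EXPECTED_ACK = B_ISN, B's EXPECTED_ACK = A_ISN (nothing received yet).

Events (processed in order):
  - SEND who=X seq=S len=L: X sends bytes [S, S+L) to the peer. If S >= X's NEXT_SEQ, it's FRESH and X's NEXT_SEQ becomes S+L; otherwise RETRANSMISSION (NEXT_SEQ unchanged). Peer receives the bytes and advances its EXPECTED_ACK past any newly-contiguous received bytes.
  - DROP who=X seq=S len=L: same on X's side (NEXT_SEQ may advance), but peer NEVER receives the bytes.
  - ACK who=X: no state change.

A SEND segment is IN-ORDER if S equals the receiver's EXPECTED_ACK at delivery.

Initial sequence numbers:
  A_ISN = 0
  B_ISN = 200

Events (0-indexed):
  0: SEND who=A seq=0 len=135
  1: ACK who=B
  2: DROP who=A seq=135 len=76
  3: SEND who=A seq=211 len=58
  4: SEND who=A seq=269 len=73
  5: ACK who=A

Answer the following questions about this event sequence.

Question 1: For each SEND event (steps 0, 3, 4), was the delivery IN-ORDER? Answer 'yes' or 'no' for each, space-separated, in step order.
Answer: yes no no

Derivation:
Step 0: SEND seq=0 -> in-order
Step 3: SEND seq=211 -> out-of-order
Step 4: SEND seq=269 -> out-of-order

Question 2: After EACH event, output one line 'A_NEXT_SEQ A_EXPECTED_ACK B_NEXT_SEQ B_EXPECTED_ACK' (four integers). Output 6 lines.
135 200 200 135
135 200 200 135
211 200 200 135
269 200 200 135
342 200 200 135
342 200 200 135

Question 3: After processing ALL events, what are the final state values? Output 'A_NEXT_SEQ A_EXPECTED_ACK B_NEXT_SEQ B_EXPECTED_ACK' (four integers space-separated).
Answer: 342 200 200 135

Derivation:
After event 0: A_seq=135 A_ack=200 B_seq=200 B_ack=135
After event 1: A_seq=135 A_ack=200 B_seq=200 B_ack=135
After event 2: A_seq=211 A_ack=200 B_seq=200 B_ack=135
After event 3: A_seq=269 A_ack=200 B_seq=200 B_ack=135
After event 4: A_seq=342 A_ack=200 B_seq=200 B_ack=135
After event 5: A_seq=342 A_ack=200 B_seq=200 B_ack=135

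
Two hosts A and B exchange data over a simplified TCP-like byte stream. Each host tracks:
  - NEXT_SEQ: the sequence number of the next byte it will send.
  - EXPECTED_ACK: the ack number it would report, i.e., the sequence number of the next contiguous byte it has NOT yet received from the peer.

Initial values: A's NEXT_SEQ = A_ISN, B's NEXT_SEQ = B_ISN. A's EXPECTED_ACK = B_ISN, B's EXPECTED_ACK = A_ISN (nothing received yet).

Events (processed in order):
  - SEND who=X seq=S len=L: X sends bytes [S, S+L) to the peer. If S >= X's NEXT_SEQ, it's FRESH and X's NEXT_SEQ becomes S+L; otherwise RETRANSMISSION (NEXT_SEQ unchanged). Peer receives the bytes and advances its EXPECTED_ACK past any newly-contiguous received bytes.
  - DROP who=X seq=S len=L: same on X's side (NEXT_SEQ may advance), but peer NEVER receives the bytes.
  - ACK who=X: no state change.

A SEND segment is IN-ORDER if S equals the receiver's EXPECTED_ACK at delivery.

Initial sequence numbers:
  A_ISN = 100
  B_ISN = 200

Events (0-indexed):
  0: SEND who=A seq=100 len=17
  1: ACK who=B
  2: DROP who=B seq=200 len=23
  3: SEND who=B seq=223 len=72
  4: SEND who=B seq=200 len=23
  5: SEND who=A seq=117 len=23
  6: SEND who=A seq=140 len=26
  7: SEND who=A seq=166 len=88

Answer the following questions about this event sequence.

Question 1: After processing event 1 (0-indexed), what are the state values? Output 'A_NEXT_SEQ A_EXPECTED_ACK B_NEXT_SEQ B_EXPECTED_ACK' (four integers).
After event 0: A_seq=117 A_ack=200 B_seq=200 B_ack=117
After event 1: A_seq=117 A_ack=200 B_seq=200 B_ack=117

117 200 200 117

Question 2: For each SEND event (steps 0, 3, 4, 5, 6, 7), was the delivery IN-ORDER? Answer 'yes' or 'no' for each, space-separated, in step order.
Answer: yes no yes yes yes yes

Derivation:
Step 0: SEND seq=100 -> in-order
Step 3: SEND seq=223 -> out-of-order
Step 4: SEND seq=200 -> in-order
Step 5: SEND seq=117 -> in-order
Step 6: SEND seq=140 -> in-order
Step 7: SEND seq=166 -> in-order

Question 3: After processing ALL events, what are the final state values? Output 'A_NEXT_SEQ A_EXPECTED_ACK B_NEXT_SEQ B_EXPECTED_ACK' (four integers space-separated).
After event 0: A_seq=117 A_ack=200 B_seq=200 B_ack=117
After event 1: A_seq=117 A_ack=200 B_seq=200 B_ack=117
After event 2: A_seq=117 A_ack=200 B_seq=223 B_ack=117
After event 3: A_seq=117 A_ack=200 B_seq=295 B_ack=117
After event 4: A_seq=117 A_ack=295 B_seq=295 B_ack=117
After event 5: A_seq=140 A_ack=295 B_seq=295 B_ack=140
After event 6: A_seq=166 A_ack=295 B_seq=295 B_ack=166
After event 7: A_seq=254 A_ack=295 B_seq=295 B_ack=254

Answer: 254 295 295 254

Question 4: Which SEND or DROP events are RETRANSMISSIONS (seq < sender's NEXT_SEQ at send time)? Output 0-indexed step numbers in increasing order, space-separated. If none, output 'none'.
Step 0: SEND seq=100 -> fresh
Step 2: DROP seq=200 -> fresh
Step 3: SEND seq=223 -> fresh
Step 4: SEND seq=200 -> retransmit
Step 5: SEND seq=117 -> fresh
Step 6: SEND seq=140 -> fresh
Step 7: SEND seq=166 -> fresh

Answer: 4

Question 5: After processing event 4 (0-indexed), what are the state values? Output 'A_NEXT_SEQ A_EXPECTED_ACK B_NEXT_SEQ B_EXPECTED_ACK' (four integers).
After event 0: A_seq=117 A_ack=200 B_seq=200 B_ack=117
After event 1: A_seq=117 A_ack=200 B_seq=200 B_ack=117
After event 2: A_seq=117 A_ack=200 B_seq=223 B_ack=117
After event 3: A_seq=117 A_ack=200 B_seq=295 B_ack=117
After event 4: A_seq=117 A_ack=295 B_seq=295 B_ack=117

117 295 295 117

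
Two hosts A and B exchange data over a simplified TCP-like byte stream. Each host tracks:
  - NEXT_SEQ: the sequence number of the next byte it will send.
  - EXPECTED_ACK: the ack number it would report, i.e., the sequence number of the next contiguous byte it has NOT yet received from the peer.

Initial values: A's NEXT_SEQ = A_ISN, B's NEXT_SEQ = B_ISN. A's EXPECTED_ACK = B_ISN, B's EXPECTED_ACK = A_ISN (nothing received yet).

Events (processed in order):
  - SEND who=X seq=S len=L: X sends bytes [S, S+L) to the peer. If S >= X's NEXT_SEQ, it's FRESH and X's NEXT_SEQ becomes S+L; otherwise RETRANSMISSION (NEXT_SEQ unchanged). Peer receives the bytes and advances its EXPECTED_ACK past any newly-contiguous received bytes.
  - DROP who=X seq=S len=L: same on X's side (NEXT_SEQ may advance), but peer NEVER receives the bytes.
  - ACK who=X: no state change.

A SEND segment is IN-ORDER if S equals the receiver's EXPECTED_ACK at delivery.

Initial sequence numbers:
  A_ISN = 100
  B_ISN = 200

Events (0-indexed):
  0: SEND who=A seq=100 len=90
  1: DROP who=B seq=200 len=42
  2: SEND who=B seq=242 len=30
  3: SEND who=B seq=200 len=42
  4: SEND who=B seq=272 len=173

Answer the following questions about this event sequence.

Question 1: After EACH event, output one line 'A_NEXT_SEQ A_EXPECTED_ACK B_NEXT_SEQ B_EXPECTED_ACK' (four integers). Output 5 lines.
190 200 200 190
190 200 242 190
190 200 272 190
190 272 272 190
190 445 445 190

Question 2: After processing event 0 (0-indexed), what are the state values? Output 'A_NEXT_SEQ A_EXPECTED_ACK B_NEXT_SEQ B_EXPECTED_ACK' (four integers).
After event 0: A_seq=190 A_ack=200 B_seq=200 B_ack=190

190 200 200 190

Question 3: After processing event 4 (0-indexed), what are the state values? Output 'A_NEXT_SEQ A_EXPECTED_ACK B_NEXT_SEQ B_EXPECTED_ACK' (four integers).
After event 0: A_seq=190 A_ack=200 B_seq=200 B_ack=190
After event 1: A_seq=190 A_ack=200 B_seq=242 B_ack=190
After event 2: A_seq=190 A_ack=200 B_seq=272 B_ack=190
After event 3: A_seq=190 A_ack=272 B_seq=272 B_ack=190
After event 4: A_seq=190 A_ack=445 B_seq=445 B_ack=190

190 445 445 190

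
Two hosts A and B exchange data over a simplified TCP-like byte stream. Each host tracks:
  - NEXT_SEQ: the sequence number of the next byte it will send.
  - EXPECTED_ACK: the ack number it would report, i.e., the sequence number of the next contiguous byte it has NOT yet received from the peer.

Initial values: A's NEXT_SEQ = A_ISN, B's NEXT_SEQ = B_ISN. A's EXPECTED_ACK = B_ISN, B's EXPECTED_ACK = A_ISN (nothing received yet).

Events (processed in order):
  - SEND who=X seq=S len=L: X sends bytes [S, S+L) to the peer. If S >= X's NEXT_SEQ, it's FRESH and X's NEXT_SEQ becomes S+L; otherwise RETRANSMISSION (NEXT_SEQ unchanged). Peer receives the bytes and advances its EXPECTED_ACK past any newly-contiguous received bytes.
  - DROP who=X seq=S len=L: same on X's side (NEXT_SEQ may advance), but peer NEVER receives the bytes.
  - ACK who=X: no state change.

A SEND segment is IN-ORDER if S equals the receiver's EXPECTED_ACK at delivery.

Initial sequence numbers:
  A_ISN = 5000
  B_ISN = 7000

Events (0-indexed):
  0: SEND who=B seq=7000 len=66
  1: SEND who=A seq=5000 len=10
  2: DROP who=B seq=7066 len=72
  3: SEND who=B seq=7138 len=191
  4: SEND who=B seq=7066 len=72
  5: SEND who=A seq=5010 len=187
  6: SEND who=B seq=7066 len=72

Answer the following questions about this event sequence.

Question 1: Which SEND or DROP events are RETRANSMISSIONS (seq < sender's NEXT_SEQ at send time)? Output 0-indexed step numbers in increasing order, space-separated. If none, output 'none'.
Answer: 4 6

Derivation:
Step 0: SEND seq=7000 -> fresh
Step 1: SEND seq=5000 -> fresh
Step 2: DROP seq=7066 -> fresh
Step 3: SEND seq=7138 -> fresh
Step 4: SEND seq=7066 -> retransmit
Step 5: SEND seq=5010 -> fresh
Step 6: SEND seq=7066 -> retransmit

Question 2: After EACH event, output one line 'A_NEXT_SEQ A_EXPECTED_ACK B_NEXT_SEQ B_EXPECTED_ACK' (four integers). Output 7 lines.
5000 7066 7066 5000
5010 7066 7066 5010
5010 7066 7138 5010
5010 7066 7329 5010
5010 7329 7329 5010
5197 7329 7329 5197
5197 7329 7329 5197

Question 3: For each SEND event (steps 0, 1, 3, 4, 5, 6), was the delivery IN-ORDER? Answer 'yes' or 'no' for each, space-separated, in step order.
Step 0: SEND seq=7000 -> in-order
Step 1: SEND seq=5000 -> in-order
Step 3: SEND seq=7138 -> out-of-order
Step 4: SEND seq=7066 -> in-order
Step 5: SEND seq=5010 -> in-order
Step 6: SEND seq=7066 -> out-of-order

Answer: yes yes no yes yes no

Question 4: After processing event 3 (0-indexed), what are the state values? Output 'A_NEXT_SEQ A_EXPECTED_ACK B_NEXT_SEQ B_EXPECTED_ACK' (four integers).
After event 0: A_seq=5000 A_ack=7066 B_seq=7066 B_ack=5000
After event 1: A_seq=5010 A_ack=7066 B_seq=7066 B_ack=5010
After event 2: A_seq=5010 A_ack=7066 B_seq=7138 B_ack=5010
After event 3: A_seq=5010 A_ack=7066 B_seq=7329 B_ack=5010

5010 7066 7329 5010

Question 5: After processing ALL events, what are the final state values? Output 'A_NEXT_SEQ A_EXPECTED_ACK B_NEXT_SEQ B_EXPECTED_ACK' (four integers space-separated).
Answer: 5197 7329 7329 5197

Derivation:
After event 0: A_seq=5000 A_ack=7066 B_seq=7066 B_ack=5000
After event 1: A_seq=5010 A_ack=7066 B_seq=7066 B_ack=5010
After event 2: A_seq=5010 A_ack=7066 B_seq=7138 B_ack=5010
After event 3: A_seq=5010 A_ack=7066 B_seq=7329 B_ack=5010
After event 4: A_seq=5010 A_ack=7329 B_seq=7329 B_ack=5010
After event 5: A_seq=5197 A_ack=7329 B_seq=7329 B_ack=5197
After event 6: A_seq=5197 A_ack=7329 B_seq=7329 B_ack=5197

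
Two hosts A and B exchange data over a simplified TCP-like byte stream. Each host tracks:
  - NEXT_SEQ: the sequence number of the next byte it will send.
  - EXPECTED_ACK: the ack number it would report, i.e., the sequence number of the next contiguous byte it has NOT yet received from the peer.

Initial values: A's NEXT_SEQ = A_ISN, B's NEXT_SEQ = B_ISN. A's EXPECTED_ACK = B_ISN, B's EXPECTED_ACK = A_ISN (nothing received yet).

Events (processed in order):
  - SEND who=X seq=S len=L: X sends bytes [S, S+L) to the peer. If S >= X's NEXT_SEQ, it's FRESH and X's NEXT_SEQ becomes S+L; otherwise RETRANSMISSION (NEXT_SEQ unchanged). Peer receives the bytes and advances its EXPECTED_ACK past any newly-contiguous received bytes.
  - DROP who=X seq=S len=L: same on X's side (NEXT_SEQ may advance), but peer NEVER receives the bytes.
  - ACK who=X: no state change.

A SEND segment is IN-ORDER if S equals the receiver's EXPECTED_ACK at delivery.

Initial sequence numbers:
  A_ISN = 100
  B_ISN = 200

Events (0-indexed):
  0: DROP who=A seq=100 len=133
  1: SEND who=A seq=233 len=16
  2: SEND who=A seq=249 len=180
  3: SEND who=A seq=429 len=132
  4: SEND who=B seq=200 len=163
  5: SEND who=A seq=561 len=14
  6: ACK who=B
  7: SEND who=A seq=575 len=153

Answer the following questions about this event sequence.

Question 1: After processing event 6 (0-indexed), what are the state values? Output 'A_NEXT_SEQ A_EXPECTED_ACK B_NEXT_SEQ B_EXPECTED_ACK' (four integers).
After event 0: A_seq=233 A_ack=200 B_seq=200 B_ack=100
After event 1: A_seq=249 A_ack=200 B_seq=200 B_ack=100
After event 2: A_seq=429 A_ack=200 B_seq=200 B_ack=100
After event 3: A_seq=561 A_ack=200 B_seq=200 B_ack=100
After event 4: A_seq=561 A_ack=363 B_seq=363 B_ack=100
After event 5: A_seq=575 A_ack=363 B_seq=363 B_ack=100
After event 6: A_seq=575 A_ack=363 B_seq=363 B_ack=100

575 363 363 100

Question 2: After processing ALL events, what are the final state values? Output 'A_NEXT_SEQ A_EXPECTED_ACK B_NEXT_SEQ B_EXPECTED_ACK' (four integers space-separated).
After event 0: A_seq=233 A_ack=200 B_seq=200 B_ack=100
After event 1: A_seq=249 A_ack=200 B_seq=200 B_ack=100
After event 2: A_seq=429 A_ack=200 B_seq=200 B_ack=100
After event 3: A_seq=561 A_ack=200 B_seq=200 B_ack=100
After event 4: A_seq=561 A_ack=363 B_seq=363 B_ack=100
After event 5: A_seq=575 A_ack=363 B_seq=363 B_ack=100
After event 6: A_seq=575 A_ack=363 B_seq=363 B_ack=100
After event 7: A_seq=728 A_ack=363 B_seq=363 B_ack=100

Answer: 728 363 363 100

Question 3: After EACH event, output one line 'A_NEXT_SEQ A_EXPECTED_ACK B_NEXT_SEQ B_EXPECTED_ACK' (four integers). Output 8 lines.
233 200 200 100
249 200 200 100
429 200 200 100
561 200 200 100
561 363 363 100
575 363 363 100
575 363 363 100
728 363 363 100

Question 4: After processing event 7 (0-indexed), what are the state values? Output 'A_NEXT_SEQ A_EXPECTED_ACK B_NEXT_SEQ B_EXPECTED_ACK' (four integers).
After event 0: A_seq=233 A_ack=200 B_seq=200 B_ack=100
After event 1: A_seq=249 A_ack=200 B_seq=200 B_ack=100
After event 2: A_seq=429 A_ack=200 B_seq=200 B_ack=100
After event 3: A_seq=561 A_ack=200 B_seq=200 B_ack=100
After event 4: A_seq=561 A_ack=363 B_seq=363 B_ack=100
After event 5: A_seq=575 A_ack=363 B_seq=363 B_ack=100
After event 6: A_seq=575 A_ack=363 B_seq=363 B_ack=100
After event 7: A_seq=728 A_ack=363 B_seq=363 B_ack=100

728 363 363 100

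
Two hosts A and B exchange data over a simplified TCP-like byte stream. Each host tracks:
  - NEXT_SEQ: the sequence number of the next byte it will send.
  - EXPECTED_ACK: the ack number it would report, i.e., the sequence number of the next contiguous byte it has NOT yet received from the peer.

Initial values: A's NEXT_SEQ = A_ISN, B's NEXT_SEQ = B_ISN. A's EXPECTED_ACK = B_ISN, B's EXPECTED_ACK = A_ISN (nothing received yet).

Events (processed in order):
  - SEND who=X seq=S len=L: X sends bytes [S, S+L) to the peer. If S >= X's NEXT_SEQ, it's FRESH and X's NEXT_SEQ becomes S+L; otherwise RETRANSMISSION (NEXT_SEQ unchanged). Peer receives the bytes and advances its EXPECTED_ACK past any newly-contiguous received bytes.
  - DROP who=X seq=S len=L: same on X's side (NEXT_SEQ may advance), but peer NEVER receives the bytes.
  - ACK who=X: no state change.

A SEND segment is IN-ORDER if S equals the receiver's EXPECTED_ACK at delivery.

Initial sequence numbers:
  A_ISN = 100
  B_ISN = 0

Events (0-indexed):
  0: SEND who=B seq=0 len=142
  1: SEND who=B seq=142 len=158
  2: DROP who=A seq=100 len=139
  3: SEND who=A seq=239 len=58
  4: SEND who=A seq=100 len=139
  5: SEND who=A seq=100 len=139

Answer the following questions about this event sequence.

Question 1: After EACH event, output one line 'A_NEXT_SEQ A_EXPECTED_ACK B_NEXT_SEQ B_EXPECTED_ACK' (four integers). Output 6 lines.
100 142 142 100
100 300 300 100
239 300 300 100
297 300 300 100
297 300 300 297
297 300 300 297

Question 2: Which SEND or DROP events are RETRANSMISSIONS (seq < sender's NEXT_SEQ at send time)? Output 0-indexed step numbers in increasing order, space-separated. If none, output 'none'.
Step 0: SEND seq=0 -> fresh
Step 1: SEND seq=142 -> fresh
Step 2: DROP seq=100 -> fresh
Step 3: SEND seq=239 -> fresh
Step 4: SEND seq=100 -> retransmit
Step 5: SEND seq=100 -> retransmit

Answer: 4 5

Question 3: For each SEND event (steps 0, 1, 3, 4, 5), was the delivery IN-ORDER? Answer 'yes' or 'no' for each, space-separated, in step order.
Answer: yes yes no yes no

Derivation:
Step 0: SEND seq=0 -> in-order
Step 1: SEND seq=142 -> in-order
Step 3: SEND seq=239 -> out-of-order
Step 4: SEND seq=100 -> in-order
Step 5: SEND seq=100 -> out-of-order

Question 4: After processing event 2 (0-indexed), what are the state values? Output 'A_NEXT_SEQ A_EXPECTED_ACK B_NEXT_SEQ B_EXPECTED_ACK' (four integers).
After event 0: A_seq=100 A_ack=142 B_seq=142 B_ack=100
After event 1: A_seq=100 A_ack=300 B_seq=300 B_ack=100
After event 2: A_seq=239 A_ack=300 B_seq=300 B_ack=100

239 300 300 100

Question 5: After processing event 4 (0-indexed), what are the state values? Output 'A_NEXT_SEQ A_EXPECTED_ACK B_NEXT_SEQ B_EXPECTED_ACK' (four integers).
After event 0: A_seq=100 A_ack=142 B_seq=142 B_ack=100
After event 1: A_seq=100 A_ack=300 B_seq=300 B_ack=100
After event 2: A_seq=239 A_ack=300 B_seq=300 B_ack=100
After event 3: A_seq=297 A_ack=300 B_seq=300 B_ack=100
After event 4: A_seq=297 A_ack=300 B_seq=300 B_ack=297

297 300 300 297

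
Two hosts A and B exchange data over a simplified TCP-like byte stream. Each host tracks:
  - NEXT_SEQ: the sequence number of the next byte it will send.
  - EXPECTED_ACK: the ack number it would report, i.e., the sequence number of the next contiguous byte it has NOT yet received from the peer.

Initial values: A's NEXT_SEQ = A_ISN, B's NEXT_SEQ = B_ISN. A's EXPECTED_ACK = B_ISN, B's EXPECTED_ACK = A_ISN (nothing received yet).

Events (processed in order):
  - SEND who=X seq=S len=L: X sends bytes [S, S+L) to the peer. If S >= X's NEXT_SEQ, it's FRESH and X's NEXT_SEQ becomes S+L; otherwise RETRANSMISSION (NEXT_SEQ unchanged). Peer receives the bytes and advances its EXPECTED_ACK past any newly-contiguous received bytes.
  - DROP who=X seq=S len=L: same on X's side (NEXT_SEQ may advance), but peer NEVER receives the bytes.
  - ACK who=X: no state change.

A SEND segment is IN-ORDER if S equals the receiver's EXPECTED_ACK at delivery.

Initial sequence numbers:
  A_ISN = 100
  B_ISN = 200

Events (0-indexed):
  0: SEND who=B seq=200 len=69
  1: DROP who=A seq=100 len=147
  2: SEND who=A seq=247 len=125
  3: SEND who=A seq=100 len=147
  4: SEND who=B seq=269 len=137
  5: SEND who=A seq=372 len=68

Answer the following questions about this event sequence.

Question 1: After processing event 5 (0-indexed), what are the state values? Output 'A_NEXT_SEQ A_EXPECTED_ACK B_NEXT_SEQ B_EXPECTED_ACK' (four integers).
After event 0: A_seq=100 A_ack=269 B_seq=269 B_ack=100
After event 1: A_seq=247 A_ack=269 B_seq=269 B_ack=100
After event 2: A_seq=372 A_ack=269 B_seq=269 B_ack=100
After event 3: A_seq=372 A_ack=269 B_seq=269 B_ack=372
After event 4: A_seq=372 A_ack=406 B_seq=406 B_ack=372
After event 5: A_seq=440 A_ack=406 B_seq=406 B_ack=440

440 406 406 440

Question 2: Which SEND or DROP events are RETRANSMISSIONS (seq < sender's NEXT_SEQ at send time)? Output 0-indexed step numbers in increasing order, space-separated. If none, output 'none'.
Step 0: SEND seq=200 -> fresh
Step 1: DROP seq=100 -> fresh
Step 2: SEND seq=247 -> fresh
Step 3: SEND seq=100 -> retransmit
Step 4: SEND seq=269 -> fresh
Step 5: SEND seq=372 -> fresh

Answer: 3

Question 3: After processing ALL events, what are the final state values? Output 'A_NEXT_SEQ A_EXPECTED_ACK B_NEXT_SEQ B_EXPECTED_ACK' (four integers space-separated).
Answer: 440 406 406 440

Derivation:
After event 0: A_seq=100 A_ack=269 B_seq=269 B_ack=100
After event 1: A_seq=247 A_ack=269 B_seq=269 B_ack=100
After event 2: A_seq=372 A_ack=269 B_seq=269 B_ack=100
After event 3: A_seq=372 A_ack=269 B_seq=269 B_ack=372
After event 4: A_seq=372 A_ack=406 B_seq=406 B_ack=372
After event 5: A_seq=440 A_ack=406 B_seq=406 B_ack=440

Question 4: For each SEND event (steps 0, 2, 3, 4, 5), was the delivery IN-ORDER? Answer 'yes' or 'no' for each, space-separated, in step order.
Step 0: SEND seq=200 -> in-order
Step 2: SEND seq=247 -> out-of-order
Step 3: SEND seq=100 -> in-order
Step 4: SEND seq=269 -> in-order
Step 5: SEND seq=372 -> in-order

Answer: yes no yes yes yes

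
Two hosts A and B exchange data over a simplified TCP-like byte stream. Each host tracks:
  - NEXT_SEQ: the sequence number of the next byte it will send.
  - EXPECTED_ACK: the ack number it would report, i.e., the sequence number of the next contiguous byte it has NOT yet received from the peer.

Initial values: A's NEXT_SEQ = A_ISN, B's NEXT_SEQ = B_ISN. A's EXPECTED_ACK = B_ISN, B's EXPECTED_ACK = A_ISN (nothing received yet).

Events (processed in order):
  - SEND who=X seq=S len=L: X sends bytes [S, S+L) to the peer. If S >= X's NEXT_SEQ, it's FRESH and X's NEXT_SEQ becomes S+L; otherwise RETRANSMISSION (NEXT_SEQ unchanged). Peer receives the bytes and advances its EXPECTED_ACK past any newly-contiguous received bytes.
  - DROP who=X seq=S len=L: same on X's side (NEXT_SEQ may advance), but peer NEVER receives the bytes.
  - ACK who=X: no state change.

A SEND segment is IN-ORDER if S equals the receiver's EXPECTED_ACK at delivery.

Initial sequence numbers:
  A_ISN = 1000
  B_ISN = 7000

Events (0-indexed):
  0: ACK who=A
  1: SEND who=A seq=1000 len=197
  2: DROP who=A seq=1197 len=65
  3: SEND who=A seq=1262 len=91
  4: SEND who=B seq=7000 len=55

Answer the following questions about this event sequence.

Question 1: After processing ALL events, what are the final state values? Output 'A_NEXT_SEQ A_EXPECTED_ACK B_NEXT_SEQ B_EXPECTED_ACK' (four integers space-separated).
Answer: 1353 7055 7055 1197

Derivation:
After event 0: A_seq=1000 A_ack=7000 B_seq=7000 B_ack=1000
After event 1: A_seq=1197 A_ack=7000 B_seq=7000 B_ack=1197
After event 2: A_seq=1262 A_ack=7000 B_seq=7000 B_ack=1197
After event 3: A_seq=1353 A_ack=7000 B_seq=7000 B_ack=1197
After event 4: A_seq=1353 A_ack=7055 B_seq=7055 B_ack=1197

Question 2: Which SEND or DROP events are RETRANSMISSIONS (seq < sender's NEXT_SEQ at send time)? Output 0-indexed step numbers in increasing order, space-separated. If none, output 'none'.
Answer: none

Derivation:
Step 1: SEND seq=1000 -> fresh
Step 2: DROP seq=1197 -> fresh
Step 3: SEND seq=1262 -> fresh
Step 4: SEND seq=7000 -> fresh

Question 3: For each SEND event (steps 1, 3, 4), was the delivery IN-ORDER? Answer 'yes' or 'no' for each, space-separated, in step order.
Step 1: SEND seq=1000 -> in-order
Step 3: SEND seq=1262 -> out-of-order
Step 4: SEND seq=7000 -> in-order

Answer: yes no yes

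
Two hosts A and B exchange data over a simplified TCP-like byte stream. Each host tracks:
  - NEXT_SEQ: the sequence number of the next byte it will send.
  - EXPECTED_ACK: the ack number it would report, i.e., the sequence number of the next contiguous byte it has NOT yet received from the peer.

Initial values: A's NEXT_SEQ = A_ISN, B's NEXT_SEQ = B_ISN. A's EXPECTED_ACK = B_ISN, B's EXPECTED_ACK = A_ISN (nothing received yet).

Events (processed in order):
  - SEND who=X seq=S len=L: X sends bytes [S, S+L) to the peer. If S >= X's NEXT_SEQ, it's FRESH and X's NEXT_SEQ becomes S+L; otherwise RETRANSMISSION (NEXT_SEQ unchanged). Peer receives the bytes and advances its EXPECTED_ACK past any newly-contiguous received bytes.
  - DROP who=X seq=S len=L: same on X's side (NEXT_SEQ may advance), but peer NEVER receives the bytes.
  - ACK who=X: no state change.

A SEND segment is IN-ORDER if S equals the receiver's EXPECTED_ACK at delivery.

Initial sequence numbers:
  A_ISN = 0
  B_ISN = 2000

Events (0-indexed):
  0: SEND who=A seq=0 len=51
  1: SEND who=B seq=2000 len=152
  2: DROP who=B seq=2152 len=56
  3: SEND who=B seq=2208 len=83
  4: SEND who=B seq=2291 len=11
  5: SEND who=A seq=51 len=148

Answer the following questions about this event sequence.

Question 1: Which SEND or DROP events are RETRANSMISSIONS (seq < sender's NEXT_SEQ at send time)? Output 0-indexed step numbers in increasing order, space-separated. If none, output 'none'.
Answer: none

Derivation:
Step 0: SEND seq=0 -> fresh
Step 1: SEND seq=2000 -> fresh
Step 2: DROP seq=2152 -> fresh
Step 3: SEND seq=2208 -> fresh
Step 4: SEND seq=2291 -> fresh
Step 5: SEND seq=51 -> fresh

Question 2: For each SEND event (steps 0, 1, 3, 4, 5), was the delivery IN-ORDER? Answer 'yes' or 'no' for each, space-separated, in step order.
Step 0: SEND seq=0 -> in-order
Step 1: SEND seq=2000 -> in-order
Step 3: SEND seq=2208 -> out-of-order
Step 4: SEND seq=2291 -> out-of-order
Step 5: SEND seq=51 -> in-order

Answer: yes yes no no yes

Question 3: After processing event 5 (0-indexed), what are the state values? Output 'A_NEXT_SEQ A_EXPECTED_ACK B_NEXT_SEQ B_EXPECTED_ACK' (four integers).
After event 0: A_seq=51 A_ack=2000 B_seq=2000 B_ack=51
After event 1: A_seq=51 A_ack=2152 B_seq=2152 B_ack=51
After event 2: A_seq=51 A_ack=2152 B_seq=2208 B_ack=51
After event 3: A_seq=51 A_ack=2152 B_seq=2291 B_ack=51
After event 4: A_seq=51 A_ack=2152 B_seq=2302 B_ack=51
After event 5: A_seq=199 A_ack=2152 B_seq=2302 B_ack=199

199 2152 2302 199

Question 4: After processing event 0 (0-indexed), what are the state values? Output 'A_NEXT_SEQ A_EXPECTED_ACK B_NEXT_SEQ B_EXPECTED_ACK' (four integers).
After event 0: A_seq=51 A_ack=2000 B_seq=2000 B_ack=51

51 2000 2000 51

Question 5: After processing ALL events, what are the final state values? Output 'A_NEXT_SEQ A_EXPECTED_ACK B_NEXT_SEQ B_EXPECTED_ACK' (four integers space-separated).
Answer: 199 2152 2302 199

Derivation:
After event 0: A_seq=51 A_ack=2000 B_seq=2000 B_ack=51
After event 1: A_seq=51 A_ack=2152 B_seq=2152 B_ack=51
After event 2: A_seq=51 A_ack=2152 B_seq=2208 B_ack=51
After event 3: A_seq=51 A_ack=2152 B_seq=2291 B_ack=51
After event 4: A_seq=51 A_ack=2152 B_seq=2302 B_ack=51
After event 5: A_seq=199 A_ack=2152 B_seq=2302 B_ack=199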